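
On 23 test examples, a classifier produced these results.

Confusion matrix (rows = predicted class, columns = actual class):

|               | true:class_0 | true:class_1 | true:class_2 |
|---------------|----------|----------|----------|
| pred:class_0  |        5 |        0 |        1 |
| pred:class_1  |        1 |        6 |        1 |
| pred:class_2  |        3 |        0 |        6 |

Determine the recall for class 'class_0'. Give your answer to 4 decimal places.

0.5556

Treat 'class_0' as positive and all other classes as negative.
recall = TP/(TP+FN).
class_0: TP=5, FN=1+3=4 → 5/9 = 0.55556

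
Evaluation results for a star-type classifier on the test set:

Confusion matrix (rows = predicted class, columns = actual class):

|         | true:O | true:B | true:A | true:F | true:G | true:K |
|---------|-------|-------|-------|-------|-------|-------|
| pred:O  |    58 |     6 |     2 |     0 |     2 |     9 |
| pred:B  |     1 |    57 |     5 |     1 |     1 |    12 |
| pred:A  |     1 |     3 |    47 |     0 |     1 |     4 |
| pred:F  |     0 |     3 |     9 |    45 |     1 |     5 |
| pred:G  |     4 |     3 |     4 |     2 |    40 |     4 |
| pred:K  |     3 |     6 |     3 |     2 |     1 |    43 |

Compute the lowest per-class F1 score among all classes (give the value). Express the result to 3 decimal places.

Per-class F1 score (2·TP/(2·TP+FP+FN)):
  O: TP=58, FP=6+2+0+2+9=19, FN=1+1+0+4+3=9 → 116/144 = 0.8056
  B: TP=57, FP=1+5+1+1+12=20, FN=6+3+3+3+6=21 → 114/155 = 0.7355
  A: TP=47, FP=1+3+0+1+4=9, FN=2+5+9+4+3=23 → 94/126 = 0.7460
  F: TP=45, FP=0+3+9+1+5=18, FN=0+1+0+2+2=5 → 90/113 = 0.7965
  G: TP=40, FP=4+3+4+2+4=17, FN=2+1+1+1+1=6 → 80/103 = 0.7767
  K: TP=43, FP=3+6+3+2+1=15, FN=9+12+4+5+4=34 → 86/135 = 0.6370
Lowest is class 'K' with F1 score = 0.637.

0.637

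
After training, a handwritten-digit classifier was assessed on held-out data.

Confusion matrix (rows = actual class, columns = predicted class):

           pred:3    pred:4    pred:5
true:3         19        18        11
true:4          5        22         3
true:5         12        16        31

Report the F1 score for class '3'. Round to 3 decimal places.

0.452

F1 score = 2·TP/(2·TP+FP+FN).
3: TP=19, FP=5+12=17, FN=18+11=29 → 38/84 = 0.4524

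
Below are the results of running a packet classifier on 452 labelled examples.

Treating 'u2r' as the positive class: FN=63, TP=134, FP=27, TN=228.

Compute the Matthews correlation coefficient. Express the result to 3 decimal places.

0.595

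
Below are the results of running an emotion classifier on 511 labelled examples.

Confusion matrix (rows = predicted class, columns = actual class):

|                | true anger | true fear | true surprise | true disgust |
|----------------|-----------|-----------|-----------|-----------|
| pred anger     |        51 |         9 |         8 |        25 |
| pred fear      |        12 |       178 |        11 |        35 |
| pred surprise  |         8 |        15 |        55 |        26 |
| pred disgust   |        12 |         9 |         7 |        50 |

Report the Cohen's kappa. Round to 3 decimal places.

Observed agreement pₒ = trace/N = 334/511 = 0.6536
Expected agreement pₑ = Σ (rowᵢ·colᵢ)/N² = (83·93 + 211·236 + 81·104 + 136·78)/511² = 0.2931
κ = (pₒ − pₑ)/(1 − pₑ) = (0.6536 − 0.2931)/(1 − 0.2931) = 0.510

0.510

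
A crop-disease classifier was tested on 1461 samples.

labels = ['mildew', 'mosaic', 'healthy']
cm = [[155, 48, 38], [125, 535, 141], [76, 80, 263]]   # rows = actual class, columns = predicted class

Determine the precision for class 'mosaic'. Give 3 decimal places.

Treat 'mosaic' as positive and all other classes as negative.
precision = TP/(TP+FP).
mosaic: TP=535, FP=48+80=128 → 535/663 = 0.8069

0.807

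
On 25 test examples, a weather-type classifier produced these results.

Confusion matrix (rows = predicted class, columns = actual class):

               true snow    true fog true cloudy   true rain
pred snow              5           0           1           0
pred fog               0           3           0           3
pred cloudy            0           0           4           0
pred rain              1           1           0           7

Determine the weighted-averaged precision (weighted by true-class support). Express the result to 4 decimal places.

Per-class precision (TP/(TP+FP)):
  snow: TP=5, FP=0+1+0=1 → 5/6 = 0.83333
  fog: TP=3, FP=0+0+3=3 → 3/6 = 0.50000
  cloudy: TP=4, FP=0+0+0=0 → 4/4 = 1.00000
  rain: TP=7, FP=1+1+0=2 → 7/9 = 0.77778
Weighted-precision = Σ (supportᵢ/N)·precisionᵢ with N=25: (6/25)·0.83333 + (4/25)·0.50000 + (5/25)·1.00000 + (10/25)·0.77778 = 0.7911

0.7911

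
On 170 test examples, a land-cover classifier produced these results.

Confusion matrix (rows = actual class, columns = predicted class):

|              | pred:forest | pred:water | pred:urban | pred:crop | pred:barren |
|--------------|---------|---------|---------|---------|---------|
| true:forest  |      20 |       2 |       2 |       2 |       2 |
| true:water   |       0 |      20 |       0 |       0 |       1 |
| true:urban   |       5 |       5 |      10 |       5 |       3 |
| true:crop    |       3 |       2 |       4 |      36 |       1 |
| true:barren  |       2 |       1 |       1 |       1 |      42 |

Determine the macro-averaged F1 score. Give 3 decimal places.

0.719

Per-class F1 score (2·TP/(2·TP+FP+FN)):
  forest: TP=20, FP=0+5+3+2=10, FN=2+2+2+2=8 → 40/58 = 0.6897
  water: TP=20, FP=2+5+2+1=10, FN=0+0+0+1=1 → 40/51 = 0.7843
  urban: TP=10, FP=2+0+4+1=7, FN=5+5+5+3=18 → 20/45 = 0.4444
  crop: TP=36, FP=2+0+5+1=8, FN=3+2+4+1=10 → 72/90 = 0.8000
  barren: TP=42, FP=2+1+3+1=7, FN=2+1+1+1=5 → 84/96 = 0.8750
Macro-F1 score = mean = (0.6897 + 0.7843 + 0.4444 + 0.8000 + 0.8750) / 5 = 0.719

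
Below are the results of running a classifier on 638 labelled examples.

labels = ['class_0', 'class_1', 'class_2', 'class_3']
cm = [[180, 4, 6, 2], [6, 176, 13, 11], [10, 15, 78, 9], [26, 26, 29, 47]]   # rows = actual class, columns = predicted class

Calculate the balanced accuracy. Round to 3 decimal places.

Balanced accuracy = mean of per-class recall.
  class_0: recall = 180/192 = 0.9375
  class_1: recall = 176/206 = 0.8544
  class_2: recall = 78/112 = 0.6964
  class_3: recall = 47/128 = 0.3672
Mean = (0.9375 + 0.8544 + 0.6964 + 0.3672) / 4 = 0.714

0.714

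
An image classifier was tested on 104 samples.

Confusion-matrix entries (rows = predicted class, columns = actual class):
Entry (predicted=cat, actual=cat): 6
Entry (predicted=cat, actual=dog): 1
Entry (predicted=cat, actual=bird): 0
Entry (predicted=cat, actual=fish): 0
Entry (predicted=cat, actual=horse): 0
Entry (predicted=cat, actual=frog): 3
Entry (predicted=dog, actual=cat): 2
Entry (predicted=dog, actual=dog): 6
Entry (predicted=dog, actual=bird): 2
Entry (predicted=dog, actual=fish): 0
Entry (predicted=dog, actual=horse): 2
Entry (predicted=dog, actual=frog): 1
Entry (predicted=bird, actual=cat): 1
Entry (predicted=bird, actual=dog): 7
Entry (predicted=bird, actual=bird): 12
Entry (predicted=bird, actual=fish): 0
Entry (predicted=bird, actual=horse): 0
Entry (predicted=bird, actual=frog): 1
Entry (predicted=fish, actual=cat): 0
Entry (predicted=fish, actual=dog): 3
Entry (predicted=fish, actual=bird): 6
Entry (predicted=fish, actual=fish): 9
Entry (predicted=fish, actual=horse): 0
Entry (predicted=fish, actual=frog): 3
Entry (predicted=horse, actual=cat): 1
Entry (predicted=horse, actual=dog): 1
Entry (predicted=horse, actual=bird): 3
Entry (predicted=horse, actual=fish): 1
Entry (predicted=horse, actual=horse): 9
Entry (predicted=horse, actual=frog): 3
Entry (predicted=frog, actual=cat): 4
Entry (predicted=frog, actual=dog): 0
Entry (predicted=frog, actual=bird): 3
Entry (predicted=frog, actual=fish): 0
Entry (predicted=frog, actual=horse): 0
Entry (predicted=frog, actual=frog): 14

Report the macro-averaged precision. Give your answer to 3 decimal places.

Per-class precision (TP/(TP+FP)):
  cat: TP=6, FP=1+0+0+0+3=4 → 6/10 = 0.6000
  dog: TP=6, FP=2+2+0+2+1=7 → 6/13 = 0.4615
  bird: TP=12, FP=1+7+0+0+1=9 → 12/21 = 0.5714
  fish: TP=9, FP=0+3+6+0+3=12 → 9/21 = 0.4286
  horse: TP=9, FP=1+1+3+1+3=9 → 9/18 = 0.5000
  frog: TP=14, FP=4+0+3+0+0=7 → 14/21 = 0.6667
Macro-precision = mean = (0.6000 + 0.4615 + 0.5714 + 0.4286 + 0.5000 + 0.6667) / 6 = 0.538

0.538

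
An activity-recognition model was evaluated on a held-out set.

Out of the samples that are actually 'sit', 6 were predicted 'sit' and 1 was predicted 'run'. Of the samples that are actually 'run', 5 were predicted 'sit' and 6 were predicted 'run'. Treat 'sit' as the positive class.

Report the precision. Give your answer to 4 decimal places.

0.5455

Precision = TP/(TP+FP) = 6/(6+5) = 6/11 = 0.5455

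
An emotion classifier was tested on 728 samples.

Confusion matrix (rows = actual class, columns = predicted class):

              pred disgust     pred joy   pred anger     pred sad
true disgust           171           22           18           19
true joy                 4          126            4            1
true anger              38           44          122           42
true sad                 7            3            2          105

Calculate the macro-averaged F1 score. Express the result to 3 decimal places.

0.721

Per-class F1 score (2·TP/(2·TP+FP+FN)):
  disgust: TP=171, FP=4+38+7=49, FN=22+18+19=59 → 342/450 = 0.7600
  joy: TP=126, FP=22+44+3=69, FN=4+4+1=9 → 252/330 = 0.7636
  anger: TP=122, FP=18+4+2=24, FN=38+44+42=124 → 244/392 = 0.6224
  sad: TP=105, FP=19+1+42=62, FN=7+3+2=12 → 210/284 = 0.7394
Macro-F1 score = mean = (0.7600 + 0.7636 + 0.6224 + 0.7394) / 4 = 0.721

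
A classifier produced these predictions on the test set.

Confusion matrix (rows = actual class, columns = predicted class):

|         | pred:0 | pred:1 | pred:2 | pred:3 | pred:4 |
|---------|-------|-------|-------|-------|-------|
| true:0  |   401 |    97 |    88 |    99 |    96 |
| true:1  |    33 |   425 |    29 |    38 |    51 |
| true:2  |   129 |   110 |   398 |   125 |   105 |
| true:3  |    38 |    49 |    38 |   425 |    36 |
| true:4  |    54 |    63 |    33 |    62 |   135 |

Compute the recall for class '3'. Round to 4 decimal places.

0.7253

Take TP from the diagonal, FP from the rest of the '3' prediction marginal, FN from the rest of the '3' actual marginal.
recall = TP/(TP+FN).
3: TP=425, FN=38+49+38+36=161 → 425/586 = 0.72526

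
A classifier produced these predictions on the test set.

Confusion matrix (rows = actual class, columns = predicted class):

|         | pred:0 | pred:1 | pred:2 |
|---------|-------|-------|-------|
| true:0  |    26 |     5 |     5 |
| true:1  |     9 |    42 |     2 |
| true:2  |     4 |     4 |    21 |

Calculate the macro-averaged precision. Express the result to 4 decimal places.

Per-class precision (TP/(TP+FP)):
  0: TP=26, FP=9+4=13 → 26/39 = 0.66667
  1: TP=42, FP=5+4=9 → 42/51 = 0.82353
  2: TP=21, FP=5+2=7 → 21/28 = 0.75000
Macro-precision = mean = (0.66667 + 0.82353 + 0.75000) / 3 = 0.7467

0.7467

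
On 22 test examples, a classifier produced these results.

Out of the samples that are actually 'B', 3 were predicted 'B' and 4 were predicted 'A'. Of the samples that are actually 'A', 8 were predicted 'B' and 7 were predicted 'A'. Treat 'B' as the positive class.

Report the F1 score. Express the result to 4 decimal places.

0.3333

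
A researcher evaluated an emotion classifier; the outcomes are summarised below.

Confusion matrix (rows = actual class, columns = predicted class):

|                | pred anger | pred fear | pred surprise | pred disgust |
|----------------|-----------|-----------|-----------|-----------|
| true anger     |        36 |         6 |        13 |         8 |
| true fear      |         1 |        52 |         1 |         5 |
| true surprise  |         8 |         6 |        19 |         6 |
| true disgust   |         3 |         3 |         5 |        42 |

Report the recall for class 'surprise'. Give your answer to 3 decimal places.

0.487

recall = TP/(TP+FN).
surprise: TP=19, FN=8+6+6=20 → 19/39 = 0.4872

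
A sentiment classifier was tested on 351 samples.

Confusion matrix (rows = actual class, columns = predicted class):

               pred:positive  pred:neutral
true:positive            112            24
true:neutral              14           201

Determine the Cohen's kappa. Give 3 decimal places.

0.769

Observed agreement pₒ = trace/N = 313/351 = 0.8917
Expected agreement pₑ = Σ (rowᵢ·colᵢ)/N² = (136·126 + 215·225)/351² = 0.5317
κ = (pₒ − pₑ)/(1 − pₑ) = (0.8917 − 0.5317)/(1 − 0.5317) = 0.769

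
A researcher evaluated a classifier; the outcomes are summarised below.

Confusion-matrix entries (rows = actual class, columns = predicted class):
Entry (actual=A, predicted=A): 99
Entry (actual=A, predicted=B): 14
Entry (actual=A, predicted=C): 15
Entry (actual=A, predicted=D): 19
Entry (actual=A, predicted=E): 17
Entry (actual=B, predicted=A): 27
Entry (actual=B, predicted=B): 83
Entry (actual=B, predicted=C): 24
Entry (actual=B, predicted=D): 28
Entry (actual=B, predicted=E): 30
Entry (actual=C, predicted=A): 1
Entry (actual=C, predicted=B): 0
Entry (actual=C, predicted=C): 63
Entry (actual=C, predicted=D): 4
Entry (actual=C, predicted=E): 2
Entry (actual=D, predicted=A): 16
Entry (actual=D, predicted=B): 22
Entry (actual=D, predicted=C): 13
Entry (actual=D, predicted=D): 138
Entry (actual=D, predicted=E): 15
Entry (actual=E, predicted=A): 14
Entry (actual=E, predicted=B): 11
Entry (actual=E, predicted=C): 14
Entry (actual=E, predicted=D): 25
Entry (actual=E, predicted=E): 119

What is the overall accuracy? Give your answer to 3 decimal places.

0.617

Accuracy = trace / total = (99+83+63+138+119=502) / 813 = 502/813 = 0.617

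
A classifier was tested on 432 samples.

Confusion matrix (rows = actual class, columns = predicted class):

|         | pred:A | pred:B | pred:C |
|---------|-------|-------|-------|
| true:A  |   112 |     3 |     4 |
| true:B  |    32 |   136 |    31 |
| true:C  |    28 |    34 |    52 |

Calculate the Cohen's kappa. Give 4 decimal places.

0.5319

Observed agreement pₒ = trace/N = 300/432 = 0.69444
Expected agreement pₑ = Σ (rowᵢ·colᵢ)/N² = (119·172 + 199·173 + 114·87)/432² = 0.34729
κ = (pₒ − pₑ)/(1 − pₑ) = (0.69444 − 0.34729)/(1 − 0.34729) = 0.5319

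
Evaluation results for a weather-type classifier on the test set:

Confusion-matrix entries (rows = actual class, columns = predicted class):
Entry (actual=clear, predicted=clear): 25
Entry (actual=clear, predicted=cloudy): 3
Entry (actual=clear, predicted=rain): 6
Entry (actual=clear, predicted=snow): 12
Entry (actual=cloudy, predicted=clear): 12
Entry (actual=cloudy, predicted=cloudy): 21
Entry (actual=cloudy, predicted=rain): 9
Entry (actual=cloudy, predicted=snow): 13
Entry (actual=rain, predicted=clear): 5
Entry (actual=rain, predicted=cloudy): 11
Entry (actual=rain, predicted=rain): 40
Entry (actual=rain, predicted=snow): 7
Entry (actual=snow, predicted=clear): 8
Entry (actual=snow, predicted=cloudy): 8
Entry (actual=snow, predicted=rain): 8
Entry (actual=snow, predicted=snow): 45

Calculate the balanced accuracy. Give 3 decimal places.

0.553

Balanced accuracy = mean of per-class recall.
  clear: recall = 25/46 = 0.5435
  cloudy: recall = 21/55 = 0.3818
  rain: recall = 40/63 = 0.6349
  snow: recall = 45/69 = 0.6522
Mean = (0.5435 + 0.3818 + 0.6349 + 0.6522) / 4 = 0.553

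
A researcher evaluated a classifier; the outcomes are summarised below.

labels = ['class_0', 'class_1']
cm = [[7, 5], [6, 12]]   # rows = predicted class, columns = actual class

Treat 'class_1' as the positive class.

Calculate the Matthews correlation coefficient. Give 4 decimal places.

MCC = (TP·TN − FP·FN) / √((TP+FP)(TP+FN)(TN+FP)(TN+FN))
Numerator = 12·7 − 6·5 = 54
Denominator = √(18·17·13·12) = √47736 = 218.4857
MCC = 54 / 218.4857 = 0.2472

0.2472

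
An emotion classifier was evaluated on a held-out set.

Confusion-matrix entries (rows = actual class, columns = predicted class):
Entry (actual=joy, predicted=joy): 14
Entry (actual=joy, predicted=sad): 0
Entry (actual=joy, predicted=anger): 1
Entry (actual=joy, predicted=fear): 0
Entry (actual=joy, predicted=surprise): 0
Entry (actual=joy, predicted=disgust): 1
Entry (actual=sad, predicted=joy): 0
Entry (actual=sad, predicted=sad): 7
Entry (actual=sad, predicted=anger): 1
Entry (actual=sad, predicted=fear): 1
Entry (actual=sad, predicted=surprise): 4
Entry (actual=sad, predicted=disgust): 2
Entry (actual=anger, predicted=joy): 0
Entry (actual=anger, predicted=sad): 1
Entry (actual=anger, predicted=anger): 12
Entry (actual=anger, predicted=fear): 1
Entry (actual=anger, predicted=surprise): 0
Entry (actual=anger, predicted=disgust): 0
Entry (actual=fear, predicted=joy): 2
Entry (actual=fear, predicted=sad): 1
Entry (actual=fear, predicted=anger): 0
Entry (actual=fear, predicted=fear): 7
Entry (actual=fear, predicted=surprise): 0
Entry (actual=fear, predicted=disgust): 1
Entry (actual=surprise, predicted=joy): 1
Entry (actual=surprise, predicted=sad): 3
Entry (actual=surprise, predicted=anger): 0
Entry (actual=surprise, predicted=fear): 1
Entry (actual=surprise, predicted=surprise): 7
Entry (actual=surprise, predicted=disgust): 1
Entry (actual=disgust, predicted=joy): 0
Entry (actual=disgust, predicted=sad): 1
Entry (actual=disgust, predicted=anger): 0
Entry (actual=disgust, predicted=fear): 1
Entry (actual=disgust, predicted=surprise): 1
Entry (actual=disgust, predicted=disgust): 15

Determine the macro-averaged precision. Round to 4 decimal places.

0.6981

Per-class precision (TP/(TP+FP)):
  joy: TP=14, FP=0+0+2+1+0=3 → 14/17 = 0.82353
  sad: TP=7, FP=0+1+1+3+1=6 → 7/13 = 0.53846
  anger: TP=12, FP=1+1+0+0+0=2 → 12/14 = 0.85714
  fear: TP=7, FP=0+1+1+1+1=4 → 7/11 = 0.63636
  surprise: TP=7, FP=0+4+0+0+1=5 → 7/12 = 0.58333
  disgust: TP=15, FP=1+2+0+1+1=5 → 15/20 = 0.75000
Macro-precision = mean = (0.82353 + 0.53846 + 0.85714 + 0.63636 + 0.58333 + 0.75000) / 6 = 0.6981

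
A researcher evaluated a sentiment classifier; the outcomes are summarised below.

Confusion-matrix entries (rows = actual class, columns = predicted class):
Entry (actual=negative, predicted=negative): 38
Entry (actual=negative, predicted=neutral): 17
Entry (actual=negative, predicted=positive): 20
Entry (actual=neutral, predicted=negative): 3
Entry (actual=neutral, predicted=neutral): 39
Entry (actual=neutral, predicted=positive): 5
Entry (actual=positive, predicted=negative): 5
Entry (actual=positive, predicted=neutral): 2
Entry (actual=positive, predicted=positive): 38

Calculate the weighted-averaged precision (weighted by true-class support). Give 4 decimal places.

0.7228

Per-class precision (TP/(TP+FP)):
  negative: TP=38, FP=3+5=8 → 38/46 = 0.82609
  neutral: TP=39, FP=17+2=19 → 39/58 = 0.67241
  positive: TP=38, FP=20+5=25 → 38/63 = 0.60317
Weighted-precision = Σ (supportᵢ/N)·precisionᵢ with N=167: (75/167)·0.82609 + (47/167)·0.67241 + (45/167)·0.60317 = 0.7228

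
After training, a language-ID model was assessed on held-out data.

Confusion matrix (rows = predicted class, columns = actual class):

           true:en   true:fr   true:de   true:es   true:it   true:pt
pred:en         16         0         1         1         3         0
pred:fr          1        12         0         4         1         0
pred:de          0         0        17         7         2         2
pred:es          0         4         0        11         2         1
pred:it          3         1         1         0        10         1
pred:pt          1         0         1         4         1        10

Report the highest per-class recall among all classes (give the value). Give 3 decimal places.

0.850

Per-class recall (TP/(TP+FN)):
  en: TP=16, FN=1+0+0+3+1=5 → 16/21 = 0.7619
  fr: TP=12, FN=0+0+4+1+0=5 → 12/17 = 0.7059
  de: TP=17, FN=1+0+0+1+1=3 → 17/20 = 0.8500
  es: TP=11, FN=1+4+7+0+4=16 → 11/27 = 0.4074
  it: TP=10, FN=3+1+2+2+1=9 → 10/19 = 0.5263
  pt: TP=10, FN=0+0+2+1+1=4 → 10/14 = 0.7143
Highest is class 'de' with recall = 0.850.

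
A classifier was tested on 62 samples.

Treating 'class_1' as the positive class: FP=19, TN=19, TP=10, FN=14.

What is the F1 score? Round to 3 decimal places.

0.377

Precision = TP/(TP+FP) = 10/29 = 0.3448
Recall = TP/(TP+FN) = 10/24 = 0.4167
F1 = 2·TP/(2·TP+FP+FN) = 20/53 = 0.377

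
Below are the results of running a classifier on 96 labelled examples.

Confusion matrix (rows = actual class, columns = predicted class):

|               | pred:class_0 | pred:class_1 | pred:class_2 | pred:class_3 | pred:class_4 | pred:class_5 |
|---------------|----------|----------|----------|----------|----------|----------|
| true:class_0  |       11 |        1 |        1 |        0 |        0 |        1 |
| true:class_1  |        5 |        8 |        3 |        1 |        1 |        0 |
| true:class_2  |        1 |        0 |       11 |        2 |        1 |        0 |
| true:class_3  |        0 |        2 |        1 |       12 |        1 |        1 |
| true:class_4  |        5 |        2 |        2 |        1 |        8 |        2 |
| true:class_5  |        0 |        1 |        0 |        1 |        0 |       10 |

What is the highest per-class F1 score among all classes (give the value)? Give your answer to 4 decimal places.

0.7692

Per-class F1 score (2·TP/(2·TP+FP+FN)):
  class_0: TP=11, FP=5+1+0+5+0=11, FN=1+1+0+0+1=3 → 22/36 = 0.61111
  class_1: TP=8, FP=1+0+2+2+1=6, FN=5+3+1+1+0=10 → 16/32 = 0.50000
  class_2: TP=11, FP=1+3+1+2+0=7, FN=1+0+2+1+0=4 → 22/33 = 0.66667
  class_3: TP=12, FP=0+1+2+1+1=5, FN=0+2+1+1+1=5 → 24/34 = 0.70588
  class_4: TP=8, FP=0+1+1+1+0=3, FN=5+2+2+1+2=12 → 16/31 = 0.51613
  class_5: TP=10, FP=1+0+0+1+2=4, FN=0+1+0+1+0=2 → 20/26 = 0.76923
Highest is class 'class_5' with F1 score = 0.7692.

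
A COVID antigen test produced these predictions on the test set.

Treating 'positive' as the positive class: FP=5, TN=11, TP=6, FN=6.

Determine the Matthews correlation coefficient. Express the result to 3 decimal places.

MCC = (TP·TN − FP·FN) / √((TP+FP)(TP+FN)(TN+FP)(TN+FN))
Numerator = 6·11 − 5·6 = 36
Denominator = √(11·12·16·17) = √35904 = 189.4835
MCC = 36 / 189.4835 = 0.190

0.190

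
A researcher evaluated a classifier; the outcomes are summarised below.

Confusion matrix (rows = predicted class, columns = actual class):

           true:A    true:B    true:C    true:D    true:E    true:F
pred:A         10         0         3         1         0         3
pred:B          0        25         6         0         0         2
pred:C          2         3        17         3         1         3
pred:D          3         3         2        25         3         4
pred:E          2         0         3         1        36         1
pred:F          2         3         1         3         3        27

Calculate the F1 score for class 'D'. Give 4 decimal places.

Take TP from the diagonal, FP from the rest of the 'D' prediction marginal, FN from the rest of the 'D' actual marginal.
F1 score = 2·TP/(2·TP+FP+FN).
D: TP=25, FP=3+3+2+3+4=15, FN=1+0+3+1+3=8 → 50/73 = 0.68493

0.6849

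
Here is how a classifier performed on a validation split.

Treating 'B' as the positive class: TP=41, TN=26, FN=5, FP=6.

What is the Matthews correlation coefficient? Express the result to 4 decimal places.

0.7074

MCC = (TP·TN − FP·FN) / √((TP+FP)(TP+FN)(TN+FP)(TN+FN))
Numerator = 41·26 − 6·5 = 1036
Denominator = √(47·46·32·31) = √2144704 = 1464.4808
MCC = 1036 / 1464.4808 = 0.7074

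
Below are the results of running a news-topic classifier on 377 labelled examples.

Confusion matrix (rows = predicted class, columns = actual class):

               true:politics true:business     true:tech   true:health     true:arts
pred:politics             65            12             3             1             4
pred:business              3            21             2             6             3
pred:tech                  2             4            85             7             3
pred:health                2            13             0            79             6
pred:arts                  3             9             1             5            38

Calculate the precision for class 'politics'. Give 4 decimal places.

Take TP from the diagonal, FP from the rest of the 'politics' prediction marginal, FN from the rest of the 'politics' actual marginal.
precision = TP/(TP+FP).
politics: TP=65, FP=12+3+1+4=20 → 65/85 = 0.76471

0.7647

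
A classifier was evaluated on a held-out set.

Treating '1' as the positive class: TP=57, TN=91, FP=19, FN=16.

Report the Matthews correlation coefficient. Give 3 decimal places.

MCC = (TP·TN − FP·FN) / √((TP+FP)(TP+FN)(TN+FP)(TN+FN))
Numerator = 57·91 − 19·16 = 4883
Denominator = √(76·73·110·107) = √65299960 = 8080.8391
MCC = 4883 / 8080.8391 = 0.604

0.604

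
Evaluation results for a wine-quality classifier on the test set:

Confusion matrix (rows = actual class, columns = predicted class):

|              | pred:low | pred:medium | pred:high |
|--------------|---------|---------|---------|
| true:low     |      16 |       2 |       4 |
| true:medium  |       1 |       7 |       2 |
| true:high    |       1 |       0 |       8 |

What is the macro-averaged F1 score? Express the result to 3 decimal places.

Per-class F1 score (2·TP/(2·TP+FP+FN)):
  low: TP=16, FP=1+1=2, FN=2+4=6 → 32/40 = 0.8000
  medium: TP=7, FP=2+0=2, FN=1+2=3 → 14/19 = 0.7368
  high: TP=8, FP=4+2=6, FN=1+0=1 → 16/23 = 0.6957
Macro-F1 score = mean = (0.8000 + 0.7368 + 0.6957) / 3 = 0.744

0.744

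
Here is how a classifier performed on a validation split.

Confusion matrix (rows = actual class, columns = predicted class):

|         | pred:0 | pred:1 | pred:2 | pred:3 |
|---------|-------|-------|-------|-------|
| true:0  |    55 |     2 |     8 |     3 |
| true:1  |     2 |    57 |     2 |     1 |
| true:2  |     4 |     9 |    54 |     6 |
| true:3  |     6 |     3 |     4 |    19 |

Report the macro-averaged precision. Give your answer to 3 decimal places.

0.768

Per-class precision (TP/(TP+FP)):
  0: TP=55, FP=2+4+6=12 → 55/67 = 0.8209
  1: TP=57, FP=2+9+3=14 → 57/71 = 0.8028
  2: TP=54, FP=8+2+4=14 → 54/68 = 0.7941
  3: TP=19, FP=3+1+6=10 → 19/29 = 0.6552
Macro-precision = mean = (0.8209 + 0.8028 + 0.7941 + 0.6552) / 4 = 0.768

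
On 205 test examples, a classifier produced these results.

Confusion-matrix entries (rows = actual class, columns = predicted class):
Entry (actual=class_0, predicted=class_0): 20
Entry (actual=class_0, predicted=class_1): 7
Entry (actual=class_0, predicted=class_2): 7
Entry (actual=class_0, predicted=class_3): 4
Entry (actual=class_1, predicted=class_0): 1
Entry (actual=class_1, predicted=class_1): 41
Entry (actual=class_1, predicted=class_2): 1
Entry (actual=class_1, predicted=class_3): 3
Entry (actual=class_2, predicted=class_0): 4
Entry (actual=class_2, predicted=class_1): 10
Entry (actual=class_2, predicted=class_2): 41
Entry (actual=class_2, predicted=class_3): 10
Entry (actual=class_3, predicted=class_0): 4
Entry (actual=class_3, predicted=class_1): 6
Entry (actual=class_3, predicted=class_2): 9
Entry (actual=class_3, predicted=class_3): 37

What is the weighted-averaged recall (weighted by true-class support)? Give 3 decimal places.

0.678

Per-class recall (TP/(TP+FN)):
  class_0: TP=20, FN=7+7+4=18 → 20/38 = 0.5263
  class_1: TP=41, FN=1+1+3=5 → 41/46 = 0.8913
  class_2: TP=41, FN=4+10+10=24 → 41/65 = 0.6308
  class_3: TP=37, FN=4+6+9=19 → 37/56 = 0.6607
Weighted-recall = Σ (supportᵢ/N)·recallᵢ with N=205: (38/205)·0.5263 + (46/205)·0.8913 + (65/205)·0.6308 + (56/205)·0.6607 = 0.678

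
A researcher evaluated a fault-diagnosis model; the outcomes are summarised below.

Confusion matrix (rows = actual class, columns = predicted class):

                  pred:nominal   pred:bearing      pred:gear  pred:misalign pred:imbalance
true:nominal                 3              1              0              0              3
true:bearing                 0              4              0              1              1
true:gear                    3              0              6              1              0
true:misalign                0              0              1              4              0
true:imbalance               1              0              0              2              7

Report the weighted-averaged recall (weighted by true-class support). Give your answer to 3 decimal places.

0.632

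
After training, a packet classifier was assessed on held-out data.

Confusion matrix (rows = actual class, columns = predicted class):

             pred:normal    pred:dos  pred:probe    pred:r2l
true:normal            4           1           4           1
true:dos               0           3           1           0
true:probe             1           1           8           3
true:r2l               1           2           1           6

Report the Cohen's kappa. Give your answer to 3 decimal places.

Observed agreement pₒ = trace/N = 21/37 = 0.5676
Expected agreement pₑ = Σ (rowᵢ·colᵢ)/N² = (10·6 + 4·7 + 13·14 + 10·10)/37² = 0.2703
κ = (pₒ − pₑ)/(1 − pₑ) = (0.5676 − 0.2703)/(1 − 0.2703) = 0.407

0.407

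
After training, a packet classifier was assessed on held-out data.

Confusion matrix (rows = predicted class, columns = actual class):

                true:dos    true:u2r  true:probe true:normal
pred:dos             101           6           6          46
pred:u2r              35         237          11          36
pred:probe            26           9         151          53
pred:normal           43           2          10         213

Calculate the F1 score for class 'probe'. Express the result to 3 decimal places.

0.724

Take TP from the diagonal, FP from the rest of the 'probe' prediction marginal, FN from the rest of the 'probe' actual marginal.
F1 score = 2·TP/(2·TP+FP+FN).
probe: TP=151, FP=26+9+53=88, FN=6+11+10=27 → 302/417 = 0.7242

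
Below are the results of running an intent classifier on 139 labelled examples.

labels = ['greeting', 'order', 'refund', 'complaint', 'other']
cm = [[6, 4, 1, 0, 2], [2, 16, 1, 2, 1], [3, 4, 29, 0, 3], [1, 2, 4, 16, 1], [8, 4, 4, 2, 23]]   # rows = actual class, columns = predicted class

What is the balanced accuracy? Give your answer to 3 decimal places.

Balanced accuracy = mean of per-class recall.
  greeting: recall = 6/13 = 0.4615
  order: recall = 16/22 = 0.7273
  refund: recall = 29/39 = 0.7436
  complaint: recall = 16/24 = 0.6667
  other: recall = 23/41 = 0.5610
Mean = (0.4615 + 0.7273 + 0.7436 + 0.6667 + 0.5610) / 5 = 0.632

0.632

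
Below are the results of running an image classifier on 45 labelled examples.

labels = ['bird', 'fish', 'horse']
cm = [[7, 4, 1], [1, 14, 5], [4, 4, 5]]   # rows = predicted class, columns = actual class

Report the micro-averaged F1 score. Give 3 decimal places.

Micro-averaging pools counts across classes: ΣTP=26, ΣFP=19, ΣFN=19.
Micro-F1 score = 2·TP/(2·TP+FP+FN) on pooled counts = 0.578 (equals overall accuracy in single-label multiclass).

0.578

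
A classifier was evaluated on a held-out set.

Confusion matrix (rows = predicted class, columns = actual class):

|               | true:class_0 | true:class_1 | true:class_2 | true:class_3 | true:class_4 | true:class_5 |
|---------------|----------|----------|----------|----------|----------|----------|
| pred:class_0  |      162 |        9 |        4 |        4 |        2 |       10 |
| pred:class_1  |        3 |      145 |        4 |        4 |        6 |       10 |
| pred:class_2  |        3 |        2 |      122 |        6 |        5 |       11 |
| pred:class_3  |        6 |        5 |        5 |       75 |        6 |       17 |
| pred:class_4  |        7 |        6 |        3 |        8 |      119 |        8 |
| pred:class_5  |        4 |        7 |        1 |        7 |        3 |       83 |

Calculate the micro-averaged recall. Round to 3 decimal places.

0.800

Micro-averaging pools counts across classes: ΣTP=706, ΣFP=176, ΣFN=176.
Micro-recall = TP/(TP+FN) on pooled counts = 0.800 (equals overall accuracy in single-label multiclass).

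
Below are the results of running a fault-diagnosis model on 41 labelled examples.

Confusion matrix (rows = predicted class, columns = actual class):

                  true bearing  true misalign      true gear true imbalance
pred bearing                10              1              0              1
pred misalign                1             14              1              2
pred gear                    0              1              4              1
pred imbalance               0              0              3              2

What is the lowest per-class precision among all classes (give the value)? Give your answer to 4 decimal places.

Per-class precision (TP/(TP+FP)):
  bearing: TP=10, FP=1+0+1=2 → 10/12 = 0.83333
  misalign: TP=14, FP=1+1+2=4 → 14/18 = 0.77778
  gear: TP=4, FP=0+1+1=2 → 4/6 = 0.66667
  imbalance: TP=2, FP=0+0+3=3 → 2/5 = 0.40000
Lowest is class 'imbalance' with precision = 0.4000.

0.4000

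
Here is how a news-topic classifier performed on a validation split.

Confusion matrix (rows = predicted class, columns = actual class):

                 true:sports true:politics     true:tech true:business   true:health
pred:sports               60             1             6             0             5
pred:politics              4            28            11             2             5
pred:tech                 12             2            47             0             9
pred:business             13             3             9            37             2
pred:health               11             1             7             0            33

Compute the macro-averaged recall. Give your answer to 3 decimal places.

Per-class recall (TP/(TP+FN)):
  sports: TP=60, FN=4+12+13+11=40 → 60/100 = 0.6000
  politics: TP=28, FN=1+2+3+1=7 → 28/35 = 0.8000
  tech: TP=47, FN=6+11+9+7=33 → 47/80 = 0.5875
  business: TP=37, FN=0+2+0+0=2 → 37/39 = 0.9487
  health: TP=33, FN=5+5+9+2=21 → 33/54 = 0.6111
Macro-recall = mean = (0.6000 + 0.8000 + 0.5875 + 0.9487 + 0.6111) / 5 = 0.709

0.709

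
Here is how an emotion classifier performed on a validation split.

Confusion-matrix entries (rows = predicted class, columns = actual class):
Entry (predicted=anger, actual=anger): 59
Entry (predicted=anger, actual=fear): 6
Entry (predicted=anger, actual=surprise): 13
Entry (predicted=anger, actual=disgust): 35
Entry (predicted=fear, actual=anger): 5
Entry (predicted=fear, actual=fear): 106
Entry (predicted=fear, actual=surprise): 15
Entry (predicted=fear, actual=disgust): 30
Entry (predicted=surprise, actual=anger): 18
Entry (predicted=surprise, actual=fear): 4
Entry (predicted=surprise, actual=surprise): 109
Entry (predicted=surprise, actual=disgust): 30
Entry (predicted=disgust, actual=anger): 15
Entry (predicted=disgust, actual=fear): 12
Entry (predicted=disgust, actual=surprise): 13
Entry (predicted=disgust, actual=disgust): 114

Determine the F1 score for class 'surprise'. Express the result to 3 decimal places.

0.701

F1 score = 2·TP/(2·TP+FP+FN).
surprise: TP=109, FP=18+4+30=52, FN=13+15+13=41 → 218/311 = 0.7010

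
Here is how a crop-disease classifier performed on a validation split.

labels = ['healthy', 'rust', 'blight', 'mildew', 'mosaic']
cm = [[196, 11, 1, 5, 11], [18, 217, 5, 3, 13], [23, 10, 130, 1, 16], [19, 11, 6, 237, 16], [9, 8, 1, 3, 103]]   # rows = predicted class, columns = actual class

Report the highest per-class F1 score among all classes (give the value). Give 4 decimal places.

0.8810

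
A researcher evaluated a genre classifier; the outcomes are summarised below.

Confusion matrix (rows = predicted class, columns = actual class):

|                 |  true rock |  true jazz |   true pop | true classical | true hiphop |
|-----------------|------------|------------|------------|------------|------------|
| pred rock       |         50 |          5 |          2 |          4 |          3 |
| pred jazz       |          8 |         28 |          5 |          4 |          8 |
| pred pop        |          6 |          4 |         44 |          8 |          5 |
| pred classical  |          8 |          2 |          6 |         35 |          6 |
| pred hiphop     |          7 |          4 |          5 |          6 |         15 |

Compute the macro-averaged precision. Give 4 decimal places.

0.5971

Per-class precision (TP/(TP+FP)):
  rock: TP=50, FP=5+2+4+3=14 → 50/64 = 0.78125
  jazz: TP=28, FP=8+5+4+8=25 → 28/53 = 0.52830
  pop: TP=44, FP=6+4+8+5=23 → 44/67 = 0.65672
  classical: TP=35, FP=8+2+6+6=22 → 35/57 = 0.61404
  hiphop: TP=15, FP=7+4+5+6=22 → 15/37 = 0.40541
Macro-precision = mean = (0.78125 + 0.52830 + 0.65672 + 0.61404 + 0.40541) / 5 = 0.5971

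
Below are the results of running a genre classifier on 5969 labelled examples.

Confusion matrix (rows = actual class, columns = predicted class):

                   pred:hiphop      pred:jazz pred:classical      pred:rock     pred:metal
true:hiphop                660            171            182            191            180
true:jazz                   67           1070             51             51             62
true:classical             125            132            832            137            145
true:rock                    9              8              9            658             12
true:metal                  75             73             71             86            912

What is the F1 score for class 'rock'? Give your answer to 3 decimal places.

Take TP from the diagonal, FP from the rest of the 'rock' prediction marginal, FN from the rest of the 'rock' actual marginal.
F1 score = 2·TP/(2·TP+FP+FN).
rock: TP=658, FP=191+51+137+86=465, FN=9+8+9+12=38 → 1316/1819 = 0.7235

0.723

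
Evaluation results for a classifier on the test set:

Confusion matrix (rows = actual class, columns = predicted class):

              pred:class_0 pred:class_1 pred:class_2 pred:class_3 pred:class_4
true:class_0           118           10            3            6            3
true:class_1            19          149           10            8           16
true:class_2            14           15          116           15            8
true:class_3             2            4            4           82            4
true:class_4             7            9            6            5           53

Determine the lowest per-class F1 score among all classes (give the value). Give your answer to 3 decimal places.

0.646

Per-class F1 score (2·TP/(2·TP+FP+FN)):
  class_0: TP=118, FP=19+14+2+7=42, FN=10+3+6+3=22 → 236/300 = 0.7867
  class_1: TP=149, FP=10+15+4+9=38, FN=19+10+8+16=53 → 298/389 = 0.7661
  class_2: TP=116, FP=3+10+4+6=23, FN=14+15+15+8=52 → 232/307 = 0.7557
  class_3: TP=82, FP=6+8+15+5=34, FN=2+4+4+4=14 → 164/212 = 0.7736
  class_4: TP=53, FP=3+16+8+4=31, FN=7+9+6+5=27 → 106/164 = 0.6463
Lowest is class 'class_4' with F1 score = 0.646.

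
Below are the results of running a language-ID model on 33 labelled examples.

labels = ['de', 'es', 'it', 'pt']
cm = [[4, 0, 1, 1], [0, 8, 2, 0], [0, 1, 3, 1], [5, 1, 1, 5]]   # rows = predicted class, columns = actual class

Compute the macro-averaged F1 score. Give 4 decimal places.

0.5899

Per-class F1 score (2·TP/(2·TP+FP+FN)):
  de: TP=4, FP=0+1+1=2, FN=0+0+5=5 → 8/15 = 0.53333
  es: TP=8, FP=0+2+0=2, FN=0+1+1=2 → 16/20 = 0.80000
  it: TP=3, FP=0+1+1=2, FN=1+2+1=4 → 6/12 = 0.50000
  pt: TP=5, FP=5+1+1=7, FN=1+0+1=2 → 10/19 = 0.52632
Macro-F1 score = mean = (0.53333 + 0.80000 + 0.50000 + 0.52632) / 4 = 0.5899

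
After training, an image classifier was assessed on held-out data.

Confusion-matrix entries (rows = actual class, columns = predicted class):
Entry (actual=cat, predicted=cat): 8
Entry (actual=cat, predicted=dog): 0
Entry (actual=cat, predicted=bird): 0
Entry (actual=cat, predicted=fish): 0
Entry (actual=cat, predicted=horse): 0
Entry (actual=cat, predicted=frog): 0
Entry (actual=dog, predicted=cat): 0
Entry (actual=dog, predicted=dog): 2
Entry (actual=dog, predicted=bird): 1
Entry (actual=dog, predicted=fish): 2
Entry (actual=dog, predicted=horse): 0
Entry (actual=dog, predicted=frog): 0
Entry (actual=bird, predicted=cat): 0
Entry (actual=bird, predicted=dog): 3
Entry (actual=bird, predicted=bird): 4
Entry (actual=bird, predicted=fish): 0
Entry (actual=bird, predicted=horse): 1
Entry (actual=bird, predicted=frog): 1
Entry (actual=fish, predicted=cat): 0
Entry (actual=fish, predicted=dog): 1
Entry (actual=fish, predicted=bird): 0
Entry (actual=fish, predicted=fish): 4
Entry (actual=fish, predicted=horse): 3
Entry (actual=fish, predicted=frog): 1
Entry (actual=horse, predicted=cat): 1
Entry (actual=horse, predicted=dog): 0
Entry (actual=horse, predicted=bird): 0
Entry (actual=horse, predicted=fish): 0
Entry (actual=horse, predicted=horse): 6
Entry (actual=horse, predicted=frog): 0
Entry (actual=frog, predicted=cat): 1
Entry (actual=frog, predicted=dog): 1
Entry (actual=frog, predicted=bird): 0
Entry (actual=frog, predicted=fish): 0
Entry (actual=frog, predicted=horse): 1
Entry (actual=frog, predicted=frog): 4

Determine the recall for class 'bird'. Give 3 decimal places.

0.444

Treat 'bird' as positive and all other classes as negative.
recall = TP/(TP+FN).
bird: TP=4, FN=0+3+0+1+1=5 → 4/9 = 0.4444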